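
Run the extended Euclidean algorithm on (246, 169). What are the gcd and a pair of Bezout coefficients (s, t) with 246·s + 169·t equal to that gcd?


Euclidean algorithm on (246, 169) — divide until remainder is 0:
  246 = 1 · 169 + 77
  169 = 2 · 77 + 15
  77 = 5 · 15 + 2
  15 = 7 · 2 + 1
  2 = 2 · 1 + 0
gcd(246, 169) = 1.
Track Bezout coefficients alongside the remainders: start with r₀ = 246 = a·1 + b·0 (s = 1, t = 0) and r₁ = 169 = a·0 + b·1 (s = 0, t = 1); each new remainder r_{k+1} = r_{k-1} − q_k·r_k inherits s_{k+1} = s_{k-1} − q_k·s_k, t_{k+1} = t_{k-1} − q_k·t_k, so r_k = a·s_k + b·t_k at every step:
  q = 1: r = 77, s = 1 − 1·0 = 1, t = 0 − 1·1 = -1  (check: 246·1 + 169·(-1) = 77)
  q = 2: r = 15, s = 0 − 2·1 = -2, t = 1 − 2·(-1) = 3  (check: 246·(-2) + 169·3 = 15)
  q = 5: r = 2, s = 1 − 5·(-2) = 11, t = -1 − 5·3 = -16  (check: 246·11 + 169·(-16) = 2)
  q = 7: r = 1, s = -2 − 7·11 = -79, t = 3 − 7·(-16) = 115  (check: 246·(-79) + 169·115 = 1)
The row with r = 1 (the gcd) gives the Bezout coefficients s = -79, t = 115.
Result: 246 · (-79) + 169 · (115) = 1.

gcd(246, 169) = 1; s = -79, t = 115 (check: 246·(-79) + 169·115 = 1).


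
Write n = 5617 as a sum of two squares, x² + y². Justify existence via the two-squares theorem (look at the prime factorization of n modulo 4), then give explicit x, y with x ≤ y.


Step 1: Factor n = 5617 = 41 · 137.
Step 2: Check the mod-4 condition on each prime factor: 41 ≡ 1 (mod 4), exponent 1; 137 ≡ 1 (mod 4), exponent 1.
All primes ≡ 3 (mod 4) appear to even exponent (or don't appear), so by the two-squares theorem n IS expressible as a sum of two squares.
Step 3: Build a representation. Here n = 41 · 137 is a product of primes ≡ 1 (mod 4). Each prime p ≡ 1 (mod 4) is itself a sum of two squares; find a² by testing p − a² for a perfect square:
  41: 41 − 1² = 40, 41 − 2² = 37, 41 − 3² = 32, 41 − 4² = 25 = 5² ⇒ 41 = 4² + 5².
  137: 137 − 1² = 136, 137 − 2² = 133, 137 − 3² = 128, 137 − 4² = 121 = 11² ⇒ 137 = 4² + 11².
  Combine using the Brahmagupta–Fibonacci identity (a² + b²)(c² + d²) = (ac − bd)² + (ad + bc)² = (ac + bd)² + (ad − bc)²:
  41 · 137 = 5617: from (4² + 5²)(4² + 11²), take (4·4 − 5·11, 4·11 + 5·4) = (16 − 55, 44 + 20) = (-39, 64); dropping signs (only squares matter) gives (39, 64); check 39² + 64² = 1521 + 4096 = 5617 ✓.
Step 4: Order so x ≤ y and verify: 39² + 64² = 1521 + 4096 = 5617 = n. ✓

n = 5617 = 39² + 64² (one valid representation with x ≤ y).


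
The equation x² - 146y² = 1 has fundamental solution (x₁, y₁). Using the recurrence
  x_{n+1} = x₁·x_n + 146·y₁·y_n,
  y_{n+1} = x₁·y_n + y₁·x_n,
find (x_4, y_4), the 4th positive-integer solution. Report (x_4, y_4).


Step 1: Find the fundamental solution (x₁, y₁) of x² - 146y² = 1.
  Expand √146 as a continued fraction. a₀ = ⌊√146⌋ = 12; iterate m_{k+1} = d_k·a_k − m_k, d_{k+1} = (146 − m_{k+1}²)/d_k, a_{k+1} = ⌊(a₀ + m_{k+1})/d_{k+1}⌋ (starting m₀ = 0, d₀ = 1), with convergents p_k = a_k·p_{k-1} + p_{k-2}, q_k = a_k·q_{k-1} + q_{k-2} (p₋₁ = 1, q₋₁ = 0):
  k = 0: a₀ = 12; p₀/q₀ = 12/1; p₀² − 146·q₀² = 144 − 146 = -2.
  k = 1: m = 12, d = 2, a = ⌊(12 + 12)/2⌋ = 12; p/q = (12·12 + 1)/(12·1 + 0) = 145/12; p² − 146·q² = 21025 − 21024 = 1.
  The first convergent with p² − 146·q² = 1 gives the fundamental solution (x₁, y₁) = (145, 12).
Step 2: Apply the recurrence (x_{n+1}, y_{n+1}) = (x₁x_n + 146y₁y_n, x₁y_n + y₁x_n) repeatedly.
  From (x_1, y_1) = (145, 12): x_2 = 145·145 + 146·12·12 = 42049; y_2 = 145·12 + 12·145 = 3480.
  From (x_2, y_2) = (42049, 3480): x_3 = 145·42049 + 146·12·3480 = 12194065; y_3 = 145·3480 + 12·42049 = 1009188.
  From (x_3, y_3) = (12194065, 1009188): x_4 = 145·12194065 + 146·12·1009188 = 3536236801; y_4 = 145·1009188 + 12·12194065 = 292661040.
Step 3: Verify x_4² - 146·y_4² = 12504970712746713601 - 12504970712746713600 = 1 (should be 1). ✓

(x_1, y_1) = (145, 12); (x_4, y_4) = (3536236801, 292661040).


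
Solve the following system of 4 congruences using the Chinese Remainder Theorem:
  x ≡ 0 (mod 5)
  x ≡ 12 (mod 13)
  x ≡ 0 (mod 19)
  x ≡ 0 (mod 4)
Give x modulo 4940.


Product of moduli M = 5 · 13 · 19 · 4 = 4940.
Merge one congruence at a time:
  Start: x ≡ 0 (mod 5).
  Combine with x ≡ 12 (mod 13); new modulus lcm = 65.
    Write x = 0 + 5·t and substitute into x ≡ 12 (mod 13): 5·t ≡ 12 − 0 = 12 (mod 13).
    The inverse of 5 mod 13 is 8 (since 5·8 = 40 = 3·13 + 1), so t ≡ 8·12 = 96 ≡ 5 (mod 13).
    Then x = 0 + 5·5 = 25, valid modulo lcm(5, 13) = 65: x ≡ 25 (mod 65).
  Combine with x ≡ 0 (mod 19); new modulus lcm = 1235.
    Write x = 25 + 65·t and substitute into x ≡ 0 (mod 19): 65·t ≡ 0 − 25 = -25 (mod 19).
    Reduce coefficients mod 19: 8·t ≡ 13 (mod 19).
    The inverse of 8 mod 19 is 12 (since 8·12 = 96 = 5·19 + 1), so t ≡ 12·13 = 156 ≡ 4 (mod 19).
    Then x = 25 + 65·4 = 285, valid modulo lcm(65, 19) = 1235: x ≡ 285 (mod 1235).
  Combine with x ≡ 0 (mod 4); new modulus lcm = 4940.
    Write x = 285 + 1235·t and substitute into x ≡ 0 (mod 4): 1235·t ≡ 0 − 285 = -285 (mod 4).
    Reduce coefficients mod 4: 3·t ≡ 3 (mod 4).
    The inverse of 3 mod 4 is 3 (since 3·3 = 9 = 2·4 + 1), so t ≡ 3·3 = 9 ≡ 1 (mod 4).
    Then x = 285 + 1235·1 = 1520, valid modulo lcm(1235, 4) = 4940: x ≡ 1520 (mod 4940).
Verify against each original: 1520 mod 5 = 0, 1520 mod 13 = 12, 1520 mod 19 = 0, 1520 mod 4 = 0.

x ≡ 1520 (mod 4940).


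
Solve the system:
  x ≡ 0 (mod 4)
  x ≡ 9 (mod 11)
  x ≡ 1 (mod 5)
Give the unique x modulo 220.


Moduli 4, 11, 5 are pairwise coprime; by CRT there is a unique solution modulo M = 4 · 11 · 5 = 220.
Solve pairwise, accumulating the modulus:
  Start with x ≡ 0 (mod 4).
  Combine with x ≡ 9 (mod 11): since gcd(4, 11) = 1, we get a unique residue mod 44.
    Write x = 0 + 4·t and substitute into x ≡ 9 (mod 11): 4·t ≡ 9 − 0 = 9 (mod 11).
    The inverse of 4 mod 11 is 3 (since 4·3 = 12 = 1·11 + 1), so t ≡ 3·9 = 27 ≡ 5 (mod 11).
    Then x = 0 + 4·5 = 20, valid modulo lcm(4, 11) = 44: x ≡ 20 (mod 44).
  Combine with x ≡ 1 (mod 5): since gcd(44, 5) = 1, we get a unique residue mod 220.
    Write x = 20 + 44·t and substitute into x ≡ 1 (mod 5): 44·t ≡ 1 − 20 = -19 (mod 5).
    Reduce coefficients mod 5: 4·t ≡ 1 (mod 5).
    The inverse of 4 mod 5 is 4 (since 4·4 = 16 = 3·5 + 1), so t ≡ 4·1 = 4 ≡ 4 (mod 5).
    Then x = 20 + 44·4 = 196, valid modulo lcm(44, 5) = 220: x ≡ 196 (mod 220).
Verify: 196 mod 4 = 0 ✓, 196 mod 11 = 9 ✓, 196 mod 5 = 1 ✓.

x ≡ 196 (mod 220).


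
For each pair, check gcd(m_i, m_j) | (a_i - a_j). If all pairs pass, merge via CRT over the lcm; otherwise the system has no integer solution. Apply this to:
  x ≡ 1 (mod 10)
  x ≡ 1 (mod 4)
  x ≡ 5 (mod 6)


Moduli 10, 4, 6 are not pairwise coprime, so CRT works modulo lcm(m_i) when all pairwise compatibility conditions hold.
Pairwise compatibility: gcd(m_i, m_j) must divide a_i - a_j for every pair.
Merge one congruence at a time:
  Start: x ≡ 1 (mod 10).
  Combine with x ≡ 1 (mod 4): gcd(10, 4) = 2; 1 - 1 = 0, which IS divisible by 2, so compatible.
    Write x = 1 + 10·t and substitute into x ≡ 1 (mod 4): 10·t ≡ 1 − 1 = 0 (mod 4).
    Divide the congruence (and modulus) by g = 2: 5·t ≡ 0 (mod 2).
    Reduce coefficients mod 2: 1·t ≡ 0 (mod 2).
    So t ≡ 0 (mod 2).
    Then x = 1 + 10·0 = 1, valid modulo lcm(10, 4) = 20: x ≡ 1 (mod 20).
  Combine with x ≡ 5 (mod 6): gcd(20, 6) = 2; 5 - 1 = 4, which IS divisible by 2, so compatible.
    Write x = 1 + 20·t and substitute into x ≡ 5 (mod 6): 20·t ≡ 5 − 1 = 4 (mod 6).
    Divide the congruence (and modulus) by g = 2: 10·t ≡ 2 (mod 3).
    Reduce coefficients mod 3: 1·t ≡ 2 (mod 3).
    So t ≡ 2 (mod 3).
    Then x = 1 + 20·2 = 41, valid modulo lcm(20, 6) = 60: x ≡ 41 (mod 60).
Verify: 41 mod 10 = 1, 41 mod 4 = 1, 41 mod 6 = 5.

x ≡ 41 (mod 60).


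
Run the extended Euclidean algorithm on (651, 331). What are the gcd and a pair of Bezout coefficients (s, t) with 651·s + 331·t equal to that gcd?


Euclidean algorithm on (651, 331) — divide until remainder is 0:
  651 = 1 · 331 + 320
  331 = 1 · 320 + 11
  320 = 29 · 11 + 1
  11 = 11 · 1 + 0
gcd(651, 331) = 1.
Track Bezout coefficients alongside the remainders: start with r₀ = 651 = a·1 + b·0 (s = 1, t = 0) and r₁ = 331 = a·0 + b·1 (s = 0, t = 1); each new remainder r_{k+1} = r_{k-1} − q_k·r_k inherits s_{k+1} = s_{k-1} − q_k·s_k, t_{k+1} = t_{k-1} − q_k·t_k, so r_k = a·s_k + b·t_k at every step:
  q = 1: r = 320, s = 1 − 1·0 = 1, t = 0 − 1·1 = -1  (check: 651·1 + 331·(-1) = 320)
  q = 1: r = 11, s = 0 − 1·1 = -1, t = 1 − 1·(-1) = 2  (check: 651·(-1) + 331·2 = 11)
  q = 29: r = 1, s = 1 − 29·(-1) = 30, t = -1 − 29·2 = -59  (check: 651·30 + 331·(-59) = 1)
The row with r = 1 (the gcd) gives the Bezout coefficients s = 30, t = -59.
Result: 651 · (30) + 331 · (-59) = 1.

gcd(651, 331) = 1; s = 30, t = -59 (check: 651·30 + 331·(-59) = 1).


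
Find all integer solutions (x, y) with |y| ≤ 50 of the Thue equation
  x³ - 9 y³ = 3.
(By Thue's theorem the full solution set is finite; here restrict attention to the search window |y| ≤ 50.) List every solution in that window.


The equation is x³ - 9y³ = 3. For fixed y, x³ = 9·y³ + 3, so a solution requires the RHS to be a perfect cube.
Strategy: iterate y from -50 to 50, compute RHS = 9·y³ + 3, and check whether it is a (positive or negative) perfect cube.
Check small values of y:
  y = 0: RHS = 3 is not a perfect cube.
  y = 1: RHS = 12 is not a perfect cube.
  y = -1: RHS = -6 is not a perfect cube.
  y = 2: RHS = 75 is not a perfect cube.
  y = -2: RHS = -69 is not a perfect cube.
  y = 3: RHS = 246 is not a perfect cube.
  y = -3: RHS = -240 is not a perfect cube.
Continuing the search up to |y| = 50 finds no solutions either.
No (x, y) in the scanned range satisfies the equation.

No integer solutions with |y| ≤ 50.


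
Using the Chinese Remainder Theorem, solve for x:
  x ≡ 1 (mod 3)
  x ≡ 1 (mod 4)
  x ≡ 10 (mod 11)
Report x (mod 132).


Moduli 3, 4, 11 are pairwise coprime; by CRT there is a unique solution modulo M = 3 · 4 · 11 = 132.
Solve pairwise, accumulating the modulus:
  Start with x ≡ 1 (mod 3).
  Combine with x ≡ 1 (mod 4): since gcd(3, 4) = 1, we get a unique residue mod 12.
    Write x = 1 + 3·t and substitute into x ≡ 1 (mod 4): 3·t ≡ 1 − 1 = 0 (mod 4).
    The inverse of 3 mod 4 is 3 (since 3·3 = 9 = 2·4 + 1), so t ≡ 3·0 = 0 ≡ 0 (mod 4).
    Then x = 1 + 3·0 = 1, valid modulo lcm(3, 4) = 12: x ≡ 1 (mod 12).
  Combine with x ≡ 10 (mod 11): since gcd(12, 11) = 1, we get a unique residue mod 132.
    Write x = 1 + 12·t and substitute into x ≡ 10 (mod 11): 12·t ≡ 10 − 1 = 9 (mod 11).
    Reduce coefficients mod 11: 1·t ≡ 9 (mod 11).
    So t ≡ 9 (mod 11).
    Then x = 1 + 12·9 = 109, valid modulo lcm(12, 11) = 132: x ≡ 109 (mod 132).
Verify: 109 mod 3 = 1 ✓, 109 mod 4 = 1 ✓, 109 mod 11 = 10 ✓.

x ≡ 109 (mod 132).


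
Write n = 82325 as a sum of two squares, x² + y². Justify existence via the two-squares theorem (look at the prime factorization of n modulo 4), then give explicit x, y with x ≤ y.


Step 1: Factor n = 82325 = 5^2 · 37 · 89.
Step 2: Check the mod-4 condition on each prime factor: 5 ≡ 1 (mod 4), exponent 2; 37 ≡ 1 (mod 4), exponent 1; 89 ≡ 1 (mod 4), exponent 1.
All primes ≡ 3 (mod 4) appear to even exponent (or don't appear), so by the two-squares theorem n IS expressible as a sum of two squares.
Step 3: Build a representation. Group n = k² · m with k = 5 and m = 37 · 89 = 3293 (a product of primes ≡ 1 (mod 4)); a representation of m scales to one of n via (k·x)² + (k·y)² = k²(x² + y²). Each prime p ≡ 1 (mod 4) is itself a sum of two squares; find a² by testing p − a² for a perfect square:
  37: 37 − 1² = 36 = 6² ⇒ 37 = 1² + 6².
  89: 89 − 1² = 88, 89 − 2² = 85, 89 − 3² = 80, 89 − 4² = 73, 89 − 5² = 64 = 8² ⇒ 89 = 5² + 8².
  Combine using the Brahmagupta–Fibonacci identity (a² + b²)(c² + d²) = (ac − bd)² + (ad + bc)² = (ac + bd)² + (ad − bc)²:
  37 · 89 = 3293: from (1² + 6²)(5² + 8²), take (1·5 − 6·8, 1·8 + 6·5) = (5 − 48, 8 + 30) = (-43, 38); dropping signs (only squares matter) gives (43, 38); check 43² + 38² = 1849 + 1444 = 3293 ✓.
  Scale by k = 5: (5·43, 5·38) = (215, 190).
Step 4: Order so x ≤ y and verify: 190² + 215² = 36100 + 46225 = 82325 = n. ✓

n = 82325 = 190² + 215² (one valid representation with x ≤ y).


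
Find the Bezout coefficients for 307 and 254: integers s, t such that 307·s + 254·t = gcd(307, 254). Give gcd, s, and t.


Euclidean algorithm on (307, 254) — divide until remainder is 0:
  307 = 1 · 254 + 53
  254 = 4 · 53 + 42
  53 = 1 · 42 + 11
  42 = 3 · 11 + 9
  11 = 1 · 9 + 2
  9 = 4 · 2 + 1
  2 = 2 · 1 + 0
gcd(307, 254) = 1.
Track Bezout coefficients alongside the remainders: start with r₀ = 307 = a·1 + b·0 (s = 1, t = 0) and r₁ = 254 = a·0 + b·1 (s = 0, t = 1); each new remainder r_{k+1} = r_{k-1} − q_k·r_k inherits s_{k+1} = s_{k-1} − q_k·s_k, t_{k+1} = t_{k-1} − q_k·t_k, so r_k = a·s_k + b·t_k at every step:
  q = 1: r = 53, s = 1 − 1·0 = 1, t = 0 − 1·1 = -1  (check: 307·1 + 254·(-1) = 53)
  q = 4: r = 42, s = 0 − 4·1 = -4, t = 1 − 4·(-1) = 5  (check: 307·(-4) + 254·5 = 42)
  q = 1: r = 11, s = 1 − 1·(-4) = 5, t = -1 − 1·5 = -6  (check: 307·5 + 254·(-6) = 11)
  q = 3: r = 9, s = -4 − 3·5 = -19, t = 5 − 3·(-6) = 23  (check: 307·(-19) + 254·23 = 9)
  q = 1: r = 2, s = 5 − 1·(-19) = 24, t = -6 − 1·23 = -29  (check: 307·24 + 254·(-29) = 2)
  q = 4: r = 1, s = -19 − 4·24 = -115, t = 23 − 4·(-29) = 139  (check: 307·(-115) + 254·139 = 1)
The row with r = 1 (the gcd) gives the Bezout coefficients s = -115, t = 139.
Result: 307 · (-115) + 254 · (139) = 1.

gcd(307, 254) = 1; s = -115, t = 139 (check: 307·(-115) + 254·139 = 1).


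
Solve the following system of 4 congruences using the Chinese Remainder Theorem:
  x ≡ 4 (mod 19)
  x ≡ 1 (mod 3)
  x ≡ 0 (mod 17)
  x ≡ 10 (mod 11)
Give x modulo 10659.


Product of moduli M = 19 · 3 · 17 · 11 = 10659.
Merge one congruence at a time:
  Start: x ≡ 4 (mod 19).
  Combine with x ≡ 1 (mod 3); new modulus lcm = 57.
    Write x = 4 + 19·t and substitute into x ≡ 1 (mod 3): 19·t ≡ 1 − 4 = -3 (mod 3).
    Reduce coefficients mod 3: 1·t ≡ 0 (mod 3).
    So t ≡ 0 (mod 3).
    Then x = 4 + 19·0 = 4, valid modulo lcm(19, 3) = 57: x ≡ 4 (mod 57).
  Combine with x ≡ 0 (mod 17); new modulus lcm = 969.
    Write x = 4 + 57·t and substitute into x ≡ 0 (mod 17): 57·t ≡ 0 − 4 = -4 (mod 17).
    Reduce coefficients mod 17: 6·t ≡ 13 (mod 17).
    The inverse of 6 mod 17 is 3 (since 6·3 = 18 = 1·17 + 1), so t ≡ 3·13 = 39 ≡ 5 (mod 17).
    Then x = 4 + 57·5 = 289, valid modulo lcm(57, 17) = 969: x ≡ 289 (mod 969).
  Combine with x ≡ 10 (mod 11); new modulus lcm = 10659.
    Write x = 289 + 969·t and substitute into x ≡ 10 (mod 11): 969·t ≡ 10 − 289 = -279 (mod 11).
    Reduce coefficients mod 11: 1·t ≡ 7 (mod 11).
    So t ≡ 7 (mod 11).
    Then x = 289 + 969·7 = 7072, valid modulo lcm(969, 11) = 10659: x ≡ 7072 (mod 10659).
Verify against each original: 7072 mod 19 = 4, 7072 mod 3 = 1, 7072 mod 17 = 0, 7072 mod 11 = 10.

x ≡ 7072 (mod 10659).


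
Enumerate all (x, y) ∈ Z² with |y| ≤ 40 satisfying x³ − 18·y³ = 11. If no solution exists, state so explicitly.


The equation is x³ - 18y³ = 11. For fixed y, x³ = 18·y³ + 11, so a solution requires the RHS to be a perfect cube.
Strategy: iterate y from -40 to 40, compute RHS = 18·y³ + 11, and check whether it is a (positive or negative) perfect cube.
Check small values of y:
  y = 0: RHS = 11 is not a perfect cube.
  y = 1: RHS = 29 is not a perfect cube.
  y = -1: RHS = -7 is not a perfect cube.
  y = 2: RHS = 155 is not a perfect cube.
  y = -2: RHS = -133 is not a perfect cube.
  y = 3: RHS = 497 is not a perfect cube.
  y = -3: RHS = -475 is not a perfect cube.
Continuing the search up to |y| = 40 finds no solutions either.
No (x, y) in the scanned range satisfies the equation.

No integer solutions with |y| ≤ 40.


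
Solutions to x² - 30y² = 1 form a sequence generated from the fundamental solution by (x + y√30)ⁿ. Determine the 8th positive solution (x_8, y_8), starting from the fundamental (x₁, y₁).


Step 1: Find the fundamental solution (x₁, y₁) of x² - 30y² = 1.
  Expand √30 as a continued fraction. a₀ = ⌊√30⌋ = 5; iterate m_{k+1} = d_k·a_k − m_k, d_{k+1} = (30 − m_{k+1}²)/d_k, a_{k+1} = ⌊(a₀ + m_{k+1})/d_{k+1}⌋ (starting m₀ = 0, d₀ = 1), with convergents p_k = a_k·p_{k-1} + p_{k-2}, q_k = a_k·q_{k-1} + q_{k-2} (p₋₁ = 1, q₋₁ = 0):
  k = 0: a₀ = 5; p₀/q₀ = 5/1; p₀² − 30·q₀² = 25 − 30 = -5.
  k = 1: m = 5, d = 5, a = ⌊(5 + 5)/5⌋ = 2; p/q = (2·5 + 1)/(2·1 + 0) = 11/2; p² − 30·q² = 121 − 120 = 1.
  The first convergent with p² − 30·q² = 1 gives the fundamental solution (x₁, y₁) = (11, 2).
Step 2: Apply the recurrence (x_{n+1}, y_{n+1}) = (x₁x_n + 30y₁y_n, x₁y_n + y₁x_n) repeatedly.
  From (x_1, y_1) = (11, 2): x_2 = 11·11 + 30·2·2 = 241; y_2 = 11·2 + 2·11 = 44.
  From (x_2, y_2) = (241, 44): x_3 = 11·241 + 30·2·44 = 5291; y_3 = 11·44 + 2·241 = 966.
  From (x_3, y_3) = (5291, 966): x_4 = 11·5291 + 30·2·966 = 116161; y_4 = 11·966 + 2·5291 = 21208.
  From (x_4, y_4) = (116161, 21208): x_5 = 11·116161 + 30·2·21208 = 2550251; y_5 = 11·21208 + 2·116161 = 465610.
  From (x_5, y_5) = (2550251, 465610): x_6 = 11·2550251 + 30·2·465610 = 55989361; y_6 = 11·465610 + 2·2550251 = 10222212.
  From (x_6, y_6) = (55989361, 10222212): x_7 = 11·55989361 + 30·2·10222212 = 1229215691; y_7 = 11·10222212 + 2·55989361 = 224423054.
  From (x_7, y_7) = (1229215691, 224423054): x_8 = 11·1229215691 + 30·2·224423054 = 26986755841; y_8 = 11·224423054 + 2·1229215691 = 4927084976.
Step 3: Verify x_8² - 30·y_8² = 728284990821747617281 - 728284990821747617280 = 1 (should be 1). ✓

(x_1, y_1) = (11, 2); (x_8, y_8) = (26986755841, 4927084976).


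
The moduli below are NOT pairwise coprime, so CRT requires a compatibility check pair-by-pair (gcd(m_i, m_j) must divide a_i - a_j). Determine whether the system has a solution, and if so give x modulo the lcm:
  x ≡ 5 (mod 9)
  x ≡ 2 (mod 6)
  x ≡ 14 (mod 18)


Moduli 9, 6, 18 are not pairwise coprime, so CRT works modulo lcm(m_i) when all pairwise compatibility conditions hold.
Pairwise compatibility: gcd(m_i, m_j) must divide a_i - a_j for every pair.
Merge one congruence at a time:
  Start: x ≡ 5 (mod 9).
  Combine with x ≡ 2 (mod 6): gcd(9, 6) = 3; 2 - 5 = -3, which IS divisible by 3, so compatible.
    Write x = 5 + 9·t and substitute into x ≡ 2 (mod 6): 9·t ≡ 2 − 5 = -3 (mod 6).
    Divide the congruence (and modulus) by g = 3: 3·t ≡ -1 (mod 2).
    Reduce coefficients mod 2: 1·t ≡ 1 (mod 2).
    So t ≡ 1 (mod 2).
    Then x = 5 + 9·1 = 14, valid modulo lcm(9, 6) = 18: x ≡ 14 (mod 18).
  Combine with x ≡ 14 (mod 18): gcd(18, 18) = 18; 14 - 14 = 0, which IS divisible by 18, so compatible.
    Write x = 14 + 18·t and substitute into x ≡ 14 (mod 18): 18·t ≡ 14 − 14 = 0 (mod 18).
    Divide the congruence (and modulus) by g = 18: 1·t ≡ 0 (mod 1).
    Modulo 1 every t works; take t = 0.
    Then x = 14 + 18·0 = 14, valid modulo lcm(18, 18) = 18: x ≡ 14 (mod 18).
Verify: 14 mod 9 = 5, 14 mod 6 = 2, 14 mod 18 = 14.

x ≡ 14 (mod 18).


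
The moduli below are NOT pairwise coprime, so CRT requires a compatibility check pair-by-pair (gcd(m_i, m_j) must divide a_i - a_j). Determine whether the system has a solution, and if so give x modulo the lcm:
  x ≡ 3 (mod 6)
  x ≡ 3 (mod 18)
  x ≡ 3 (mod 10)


Moduli 6, 18, 10 are not pairwise coprime, so CRT works modulo lcm(m_i) when all pairwise compatibility conditions hold.
Pairwise compatibility: gcd(m_i, m_j) must divide a_i - a_j for every pair.
Merge one congruence at a time:
  Start: x ≡ 3 (mod 6).
  Combine with x ≡ 3 (mod 18): gcd(6, 18) = 6; 3 - 3 = 0, which IS divisible by 6, so compatible.
    Write x = 3 + 6·t and substitute into x ≡ 3 (mod 18): 6·t ≡ 3 − 3 = 0 (mod 18).
    Divide the congruence (and modulus) by g = 6: 1·t ≡ 0 (mod 3).
    So t ≡ 0 (mod 3).
    Then x = 3 + 6·0 = 3, valid modulo lcm(6, 18) = 18: x ≡ 3 (mod 18).
  Combine with x ≡ 3 (mod 10): gcd(18, 10) = 2; 3 - 3 = 0, which IS divisible by 2, so compatible.
    Write x = 3 + 18·t and substitute into x ≡ 3 (mod 10): 18·t ≡ 3 − 3 = 0 (mod 10).
    Divide the congruence (and modulus) by g = 2: 9·t ≡ 0 (mod 5).
    Reduce coefficients mod 5: 4·t ≡ 0 (mod 5).
    The inverse of 4 mod 5 is 4 (since 4·4 = 16 = 3·5 + 1), so t ≡ 4·0 = 0 ≡ 0 (mod 5).
    Then x = 3 + 18·0 = 3, valid modulo lcm(18, 10) = 90: x ≡ 3 (mod 90).
Verify: 3 mod 6 = 3, 3 mod 18 = 3, 3 mod 10 = 3.

x ≡ 3 (mod 90).


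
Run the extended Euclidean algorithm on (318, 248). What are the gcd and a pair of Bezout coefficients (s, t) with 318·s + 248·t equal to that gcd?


Euclidean algorithm on (318, 248) — divide until remainder is 0:
  318 = 1 · 248 + 70
  248 = 3 · 70 + 38
  70 = 1 · 38 + 32
  38 = 1 · 32 + 6
  32 = 5 · 6 + 2
  6 = 3 · 2 + 0
gcd(318, 248) = 2.
Track Bezout coefficients alongside the remainders: start with r₀ = 318 = a·1 + b·0 (s = 1, t = 0) and r₁ = 248 = a·0 + b·1 (s = 0, t = 1); each new remainder r_{k+1} = r_{k-1} − q_k·r_k inherits s_{k+1} = s_{k-1} − q_k·s_k, t_{k+1} = t_{k-1} − q_k·t_k, so r_k = a·s_k + b·t_k at every step:
  q = 1: r = 70, s = 1 − 1·0 = 1, t = 0 − 1·1 = -1  (check: 318·1 + 248·(-1) = 70)
  q = 3: r = 38, s = 0 − 3·1 = -3, t = 1 − 3·(-1) = 4  (check: 318·(-3) + 248·4 = 38)
  q = 1: r = 32, s = 1 − 1·(-3) = 4, t = -1 − 1·4 = -5  (check: 318·4 + 248·(-5) = 32)
  q = 1: r = 6, s = -3 − 1·4 = -7, t = 4 − 1·(-5) = 9  (check: 318·(-7) + 248·9 = 6)
  q = 5: r = 2, s = 4 − 5·(-7) = 39, t = -5 − 5·9 = -50  (check: 318·39 + 248·(-50) = 2)
The row with r = 2 (the gcd) gives the Bezout coefficients s = 39, t = -50.
Result: 318 · (39) + 248 · (-50) = 2.

gcd(318, 248) = 2; s = 39, t = -50 (check: 318·39 + 248·(-50) = 2).


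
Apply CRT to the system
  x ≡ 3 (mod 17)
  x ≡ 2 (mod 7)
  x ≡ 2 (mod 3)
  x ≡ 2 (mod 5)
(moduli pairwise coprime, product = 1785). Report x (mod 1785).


Product of moduli M = 17 · 7 · 3 · 5 = 1785.
Merge one congruence at a time:
  Start: x ≡ 3 (mod 17).
  Combine with x ≡ 2 (mod 7); new modulus lcm = 119.
    Write x = 3 + 17·t and substitute into x ≡ 2 (mod 7): 17·t ≡ 2 − 3 = -1 (mod 7).
    Reduce coefficients mod 7: 3·t ≡ 6 (mod 7).
    The inverse of 3 mod 7 is 5 (since 3·5 = 15 = 2·7 + 1), so t ≡ 5·6 = 30 ≡ 2 (mod 7).
    Then x = 3 + 17·2 = 37, valid modulo lcm(17, 7) = 119: x ≡ 37 (mod 119).
  Combine with x ≡ 2 (mod 3); new modulus lcm = 357.
    Write x = 37 + 119·t and substitute into x ≡ 2 (mod 3): 119·t ≡ 2 − 37 = -35 (mod 3).
    Reduce coefficients mod 3: 2·t ≡ 1 (mod 3).
    The inverse of 2 mod 3 is 2 (since 2·2 = 4 = 1·3 + 1), so t ≡ 2·1 = 2 ≡ 2 (mod 3).
    Then x = 37 + 119·2 = 275, valid modulo lcm(119, 3) = 357: x ≡ 275 (mod 357).
  Combine with x ≡ 2 (mod 5); new modulus lcm = 1785.
    Write x = 275 + 357·t and substitute into x ≡ 2 (mod 5): 357·t ≡ 2 − 275 = -273 (mod 5).
    Reduce coefficients mod 5: 2·t ≡ 2 (mod 5).
    The inverse of 2 mod 5 is 3 (since 2·3 = 6 = 1·5 + 1), so t ≡ 3·2 = 6 ≡ 1 (mod 5).
    Then x = 275 + 357·1 = 632, valid modulo lcm(357, 5) = 1785: x ≡ 632 (mod 1785).
Verify against each original: 632 mod 17 = 3, 632 mod 7 = 2, 632 mod 3 = 2, 632 mod 5 = 2.

x ≡ 632 (mod 1785).


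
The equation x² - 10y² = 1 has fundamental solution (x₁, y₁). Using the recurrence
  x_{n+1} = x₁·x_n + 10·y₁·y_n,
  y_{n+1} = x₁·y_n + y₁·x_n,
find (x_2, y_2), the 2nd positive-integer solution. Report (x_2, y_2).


Step 1: Find the fundamental solution (x₁, y₁) of x² - 10y² = 1.
  Expand √10 as a continued fraction. a₀ = ⌊√10⌋ = 3; iterate m_{k+1} = d_k·a_k − m_k, d_{k+1} = (10 − m_{k+1}²)/d_k, a_{k+1} = ⌊(a₀ + m_{k+1})/d_{k+1}⌋ (starting m₀ = 0, d₀ = 1), with convergents p_k = a_k·p_{k-1} + p_{k-2}, q_k = a_k·q_{k-1} + q_{k-2} (p₋₁ = 1, q₋₁ = 0):
  k = 0: a₀ = 3; p₀/q₀ = 3/1; p₀² − 10·q₀² = 9 − 10 = -1.
  k = 1: m = 3, d = 1, a = ⌊(3 + 3)/1⌋ = 6; p/q = (6·3 + 1)/(6·1 + 0) = 19/6; p² − 10·q² = 361 − 360 = 1.
  The first convergent with p² − 10·q² = 1 gives the fundamental solution (x₁, y₁) = (19, 6).
Step 2: Apply the recurrence (x_{n+1}, y_{n+1}) = (x₁x_n + 10y₁y_n, x₁y_n + y₁x_n) repeatedly.
  From (x_1, y_1) = (19, 6): x_2 = 19·19 + 10·6·6 = 721; y_2 = 19·6 + 6·19 = 228.
Step 3: Verify x_2² - 10·y_2² = 519841 - 519840 = 1 (should be 1). ✓

(x_1, y_1) = (19, 6); (x_2, y_2) = (721, 228).


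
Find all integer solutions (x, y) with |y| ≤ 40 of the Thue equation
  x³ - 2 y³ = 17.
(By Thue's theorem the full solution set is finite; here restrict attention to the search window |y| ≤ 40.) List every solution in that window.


The equation is x³ - 2y³ = 17. For fixed y, x³ = 2·y³ + 17, so a solution requires the RHS to be a perfect cube.
Strategy: iterate y from -40 to 40, compute RHS = 2·y³ + 17, and check whether it is a (positive or negative) perfect cube.
Check small values of y:
  y = 0: RHS = 17 is not a perfect cube.
  y = 1: RHS = 19 is not a perfect cube.
  y = -1: RHS = 15 is not a perfect cube.
  y = 2: RHS = 33 is not a perfect cube.
  y = -2: RHS = 1 = (1)³ ⇒ x = 1 works.
  y = 3: RHS = 71 is not a perfect cube.
  y = -3: RHS = -37 is not a perfect cube.
Continuing the search up to |y| = 40 finds no further solutions beyond those listed.
Collected solutions: (1, -2).

Solutions (with |y| ≤ 40): (1, -2).


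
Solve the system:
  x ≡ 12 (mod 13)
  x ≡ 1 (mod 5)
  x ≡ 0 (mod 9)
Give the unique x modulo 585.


Moduli 13, 5, 9 are pairwise coprime; by CRT there is a unique solution modulo M = 13 · 5 · 9 = 585.
Solve pairwise, accumulating the modulus:
  Start with x ≡ 12 (mod 13).
  Combine with x ≡ 1 (mod 5): since gcd(13, 5) = 1, we get a unique residue mod 65.
    Write x = 12 + 13·t and substitute into x ≡ 1 (mod 5): 13·t ≡ 1 − 12 = -11 (mod 5).
    Reduce coefficients mod 5: 3·t ≡ 4 (mod 5).
    The inverse of 3 mod 5 is 2 (since 3·2 = 6 = 1·5 + 1), so t ≡ 2·4 = 8 ≡ 3 (mod 5).
    Then x = 12 + 13·3 = 51, valid modulo lcm(13, 5) = 65: x ≡ 51 (mod 65).
  Combine with x ≡ 0 (mod 9): since gcd(65, 9) = 1, we get a unique residue mod 585.
    Write x = 51 + 65·t and substitute into x ≡ 0 (mod 9): 65·t ≡ 0 − 51 = -51 (mod 9).
    Reduce coefficients mod 9: 2·t ≡ 3 (mod 9).
    The inverse of 2 mod 9 is 5 (since 2·5 = 10 = 1·9 + 1), so t ≡ 5·3 = 15 ≡ 6 (mod 9).
    Then x = 51 + 65·6 = 441, valid modulo lcm(65, 9) = 585: x ≡ 441 (mod 585).
Verify: 441 mod 13 = 12 ✓, 441 mod 5 = 1 ✓, 441 mod 9 = 0 ✓.

x ≡ 441 (mod 585).


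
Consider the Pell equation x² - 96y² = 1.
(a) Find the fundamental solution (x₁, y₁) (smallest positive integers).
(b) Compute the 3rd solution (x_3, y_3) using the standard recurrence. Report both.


Step 1: Find the fundamental solution (x₁, y₁) of x² - 96y² = 1.
  Expand √96 as a continued fraction. a₀ = ⌊√96⌋ = 9; iterate m_{k+1} = d_k·a_k − m_k, d_{k+1} = (96 − m_{k+1}²)/d_k, a_{k+1} = ⌊(a₀ + m_{k+1})/d_{k+1}⌋ (starting m₀ = 0, d₀ = 1), with convergents p_k = a_k·p_{k-1} + p_{k-2}, q_k = a_k·q_{k-1} + q_{k-2} (p₋₁ = 1, q₋₁ = 0):
  k = 0: a₀ = 9; p₀/q₀ = 9/1; p₀² − 96·q₀² = 81 − 96 = -15.
  k = 1: m = 9, d = 15, a = ⌊(9 + 9)/15⌋ = 1; p/q = (1·9 + 1)/(1·1 + 0) = 10/1; p² − 96·q² = 100 − 96 = 4.
  k = 2: m = 6, d = 4, a = ⌊(9 + 6)/4⌋ = 3; p/q = (3·10 + 9)/(3·1 + 1) = 39/4; p² − 96·q² = 1521 − 1536 = -15.
  k = 3: m = 6, d = 15, a = ⌊(9 + 6)/15⌋ = 1; p/q = (1·39 + 10)/(1·4 + 1) = 49/5; p² − 96·q² = 2401 − 2400 = 1.
  The first convergent with p² − 96·q² = 1 gives the fundamental solution (x₁, y₁) = (49, 5).
Step 2: Apply the recurrence (x_{n+1}, y_{n+1}) = (x₁x_n + 96y₁y_n, x₁y_n + y₁x_n) repeatedly.
  From (x_1, y_1) = (49, 5): x_2 = 49·49 + 96·5·5 = 4801; y_2 = 49·5 + 5·49 = 490.
  From (x_2, y_2) = (4801, 490): x_3 = 49·4801 + 96·5·490 = 470449; y_3 = 49·490 + 5·4801 = 48015.
Step 3: Verify x_3² - 96·y_3² = 221322261601 - 221322261600 = 1 (should be 1). ✓

(x_1, y_1) = (49, 5); (x_3, y_3) = (470449, 48015).


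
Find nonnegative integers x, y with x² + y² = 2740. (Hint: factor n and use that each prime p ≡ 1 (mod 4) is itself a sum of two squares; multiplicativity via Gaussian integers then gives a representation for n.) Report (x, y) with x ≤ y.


Step 1: Factor n = 2740 = 2^2 · 5 · 137.
Step 2: Check the mod-4 condition on each prime factor: 2 = 2 (special); 5 ≡ 1 (mod 4), exponent 1; 137 ≡ 1 (mod 4), exponent 1.
All primes ≡ 3 (mod 4) appear to even exponent (or don't appear), so by the two-squares theorem n IS expressible as a sum of two squares.
Step 3: Build a representation. Group n = k² · m with k = 2 and m = 5 · 137 = 685 (a product of primes ≡ 1 (mod 4)); a representation of m scales to one of n via (k·x)² + (k·y)² = k²(x² + y²). Each prime p ≡ 1 (mod 4) is itself a sum of two squares; find a² by testing p − a² for a perfect square:
  5: 5 − 1² = 4 = 2² ⇒ 5 = 1² + 2².
  137: 137 − 1² = 136, 137 − 2² = 133, 137 − 3² = 128, 137 − 4² = 121 = 11² ⇒ 137 = 4² + 11².
  Combine using the Brahmagupta–Fibonacci identity (a² + b²)(c² + d²) = (ac − bd)² + (ad + bc)² = (ac + bd)² + (ad − bc)²:
  5 · 137 = 685: from (1² + 2²)(4² + 11²), take (1·4 − 2·11, 1·11 + 2·4) = (4 − 22, 11 + 8) = (-18, 19); dropping signs (only squares matter) gives (18, 19); check 18² + 19² = 324 + 361 = 685 ✓.
  Scale by k = 2: (2·18, 2·19) = (36, 38).
Step 4: Order so x ≤ y and verify: 36² + 38² = 1296 + 1444 = 2740 = n. ✓

n = 2740 = 36² + 38² (one valid representation with x ≤ y).


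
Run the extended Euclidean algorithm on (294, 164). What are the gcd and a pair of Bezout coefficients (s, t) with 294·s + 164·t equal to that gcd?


Euclidean algorithm on (294, 164) — divide until remainder is 0:
  294 = 1 · 164 + 130
  164 = 1 · 130 + 34
  130 = 3 · 34 + 28
  34 = 1 · 28 + 6
  28 = 4 · 6 + 4
  6 = 1 · 4 + 2
  4 = 2 · 2 + 0
gcd(294, 164) = 2.
Track Bezout coefficients alongside the remainders: start with r₀ = 294 = a·1 + b·0 (s = 1, t = 0) and r₁ = 164 = a·0 + b·1 (s = 0, t = 1); each new remainder r_{k+1} = r_{k-1} − q_k·r_k inherits s_{k+1} = s_{k-1} − q_k·s_k, t_{k+1} = t_{k-1} − q_k·t_k, so r_k = a·s_k + b·t_k at every step:
  q = 1: r = 130, s = 1 − 1·0 = 1, t = 0 − 1·1 = -1  (check: 294·1 + 164·(-1) = 130)
  q = 1: r = 34, s = 0 − 1·1 = -1, t = 1 − 1·(-1) = 2  (check: 294·(-1) + 164·2 = 34)
  q = 3: r = 28, s = 1 − 3·(-1) = 4, t = -1 − 3·2 = -7  (check: 294·4 + 164·(-7) = 28)
  q = 1: r = 6, s = -1 − 1·4 = -5, t = 2 − 1·(-7) = 9  (check: 294·(-5) + 164·9 = 6)
  q = 4: r = 4, s = 4 − 4·(-5) = 24, t = -7 − 4·9 = -43  (check: 294·24 + 164·(-43) = 4)
  q = 1: r = 2, s = -5 − 1·24 = -29, t = 9 − 1·(-43) = 52  (check: 294·(-29) + 164·52 = 2)
The row with r = 2 (the gcd) gives the Bezout coefficients s = -29, t = 52.
Result: 294 · (-29) + 164 · (52) = 2.

gcd(294, 164) = 2; s = -29, t = 52 (check: 294·(-29) + 164·52 = 2).


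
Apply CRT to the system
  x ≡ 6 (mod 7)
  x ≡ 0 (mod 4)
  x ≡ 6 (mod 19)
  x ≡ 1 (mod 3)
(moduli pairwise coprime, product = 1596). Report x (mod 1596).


Product of moduli M = 7 · 4 · 19 · 3 = 1596.
Merge one congruence at a time:
  Start: x ≡ 6 (mod 7).
  Combine with x ≡ 0 (mod 4); new modulus lcm = 28.
    Write x = 6 + 7·t and substitute into x ≡ 0 (mod 4): 7·t ≡ 0 − 6 = -6 (mod 4).
    Reduce coefficients mod 4: 3·t ≡ 2 (mod 4).
    The inverse of 3 mod 4 is 3 (since 3·3 = 9 = 2·4 + 1), so t ≡ 3·2 = 6 ≡ 2 (mod 4).
    Then x = 6 + 7·2 = 20, valid modulo lcm(7, 4) = 28: x ≡ 20 (mod 28).
  Combine with x ≡ 6 (mod 19); new modulus lcm = 532.
    Write x = 20 + 28·t and substitute into x ≡ 6 (mod 19): 28·t ≡ 6 − 20 = -14 (mod 19).
    Reduce coefficients mod 19: 9·t ≡ 5 (mod 19).
    The inverse of 9 mod 19 is 17 (since 9·17 = 153 = 8·19 + 1), so t ≡ 17·5 = 85 ≡ 9 (mod 19).
    Then x = 20 + 28·9 = 272, valid modulo lcm(28, 19) = 532: x ≡ 272 (mod 532).
  Combine with x ≡ 1 (mod 3); new modulus lcm = 1596.
    Write x = 272 + 532·t and substitute into x ≡ 1 (mod 3): 532·t ≡ 1 − 272 = -271 (mod 3).
    Reduce coefficients mod 3: 1·t ≡ 2 (mod 3).
    So t ≡ 2 (mod 3).
    Then x = 272 + 532·2 = 1336, valid modulo lcm(532, 3) = 1596: x ≡ 1336 (mod 1596).
Verify against each original: 1336 mod 7 = 6, 1336 mod 4 = 0, 1336 mod 19 = 6, 1336 mod 3 = 1.

x ≡ 1336 (mod 1596).


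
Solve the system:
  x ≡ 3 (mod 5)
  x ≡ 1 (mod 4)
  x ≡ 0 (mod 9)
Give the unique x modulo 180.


Moduli 5, 4, 9 are pairwise coprime; by CRT there is a unique solution modulo M = 5 · 4 · 9 = 180.
Solve pairwise, accumulating the modulus:
  Start with x ≡ 3 (mod 5).
  Combine with x ≡ 1 (mod 4): since gcd(5, 4) = 1, we get a unique residue mod 20.
    Write x = 3 + 5·t and substitute into x ≡ 1 (mod 4): 5·t ≡ 1 − 3 = -2 (mod 4).
    Reduce coefficients mod 4: 1·t ≡ 2 (mod 4).
    So t ≡ 2 (mod 4).
    Then x = 3 + 5·2 = 13, valid modulo lcm(5, 4) = 20: x ≡ 13 (mod 20).
  Combine with x ≡ 0 (mod 9): since gcd(20, 9) = 1, we get a unique residue mod 180.
    Write x = 13 + 20·t and substitute into x ≡ 0 (mod 9): 20·t ≡ 0 − 13 = -13 (mod 9).
    Reduce coefficients mod 9: 2·t ≡ 5 (mod 9).
    The inverse of 2 mod 9 is 5 (since 2·5 = 10 = 1·9 + 1), so t ≡ 5·5 = 25 ≡ 7 (mod 9).
    Then x = 13 + 20·7 = 153, valid modulo lcm(20, 9) = 180: x ≡ 153 (mod 180).
Verify: 153 mod 5 = 3 ✓, 153 mod 4 = 1 ✓, 153 mod 9 = 0 ✓.

x ≡ 153 (mod 180).


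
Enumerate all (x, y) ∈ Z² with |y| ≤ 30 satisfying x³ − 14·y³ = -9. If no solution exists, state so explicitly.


The equation is x³ - 14y³ = -9. For fixed y, x³ = 14·y³ − 9, so a solution requires the RHS to be a perfect cube.
Strategy: iterate y from -30 to 30, compute RHS = 14·y³ − 9, and check whether it is a (positive or negative) perfect cube.
Check small values of y:
  y = 0: RHS = -9 is not a perfect cube.
  y = 1: RHS = 5 is not a perfect cube.
  y = -1: RHS = -23 is not a perfect cube.
  y = 2: RHS = 103 is not a perfect cube.
  y = -2: RHS = -121 is not a perfect cube.
  y = 3: RHS = 369 is not a perfect cube.
  y = -3: RHS = -387 is not a perfect cube.
Continuing the search up to |y| = 30 finds no solutions either.
No (x, y) in the scanned range satisfies the equation.

No integer solutions with |y| ≤ 30.


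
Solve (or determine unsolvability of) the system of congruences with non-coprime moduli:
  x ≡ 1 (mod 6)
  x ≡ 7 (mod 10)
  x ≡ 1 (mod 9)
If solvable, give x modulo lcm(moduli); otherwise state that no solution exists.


Moduli 6, 10, 9 are not pairwise coprime, so CRT works modulo lcm(m_i) when all pairwise compatibility conditions hold.
Pairwise compatibility: gcd(m_i, m_j) must divide a_i - a_j for every pair.
Merge one congruence at a time:
  Start: x ≡ 1 (mod 6).
  Combine with x ≡ 7 (mod 10): gcd(6, 10) = 2; 7 - 1 = 6, which IS divisible by 2, so compatible.
    Write x = 1 + 6·t and substitute into x ≡ 7 (mod 10): 6·t ≡ 7 − 1 = 6 (mod 10).
    Divide the congruence (and modulus) by g = 2: 3·t ≡ 3 (mod 5).
    The inverse of 3 mod 5 is 2 (since 3·2 = 6 = 1·5 + 1), so t ≡ 2·3 = 6 ≡ 1 (mod 5).
    Then x = 1 + 6·1 = 7, valid modulo lcm(6, 10) = 30: x ≡ 7 (mod 30).
  Combine with x ≡ 1 (mod 9): gcd(30, 9) = 3; 1 - 7 = -6, which IS divisible by 3, so compatible.
    Write x = 7 + 30·t and substitute into x ≡ 1 (mod 9): 30·t ≡ 1 − 7 = -6 (mod 9).
    Divide the congruence (and modulus) by g = 3: 10·t ≡ -2 (mod 3).
    Reduce coefficients mod 3: 1·t ≡ 1 (mod 3).
    So t ≡ 1 (mod 3).
    Then x = 7 + 30·1 = 37, valid modulo lcm(30, 9) = 90: x ≡ 37 (mod 90).
Verify: 37 mod 6 = 1, 37 mod 10 = 7, 37 mod 9 = 1.

x ≡ 37 (mod 90).


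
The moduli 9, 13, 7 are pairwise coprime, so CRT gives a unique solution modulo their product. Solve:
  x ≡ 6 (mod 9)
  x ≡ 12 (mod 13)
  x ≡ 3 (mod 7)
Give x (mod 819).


Moduli 9, 13, 7 are pairwise coprime; by CRT there is a unique solution modulo M = 9 · 13 · 7 = 819.
Solve pairwise, accumulating the modulus:
  Start with x ≡ 6 (mod 9).
  Combine with x ≡ 12 (mod 13): since gcd(9, 13) = 1, we get a unique residue mod 117.
    Write x = 6 + 9·t and substitute into x ≡ 12 (mod 13): 9·t ≡ 12 − 6 = 6 (mod 13).
    The inverse of 9 mod 13 is 3 (since 9·3 = 27 = 2·13 + 1), so t ≡ 3·6 = 18 ≡ 5 (mod 13).
    Then x = 6 + 9·5 = 51, valid modulo lcm(9, 13) = 117: x ≡ 51 (mod 117).
  Combine with x ≡ 3 (mod 7): since gcd(117, 7) = 1, we get a unique residue mod 819.
    Write x = 51 + 117·t and substitute into x ≡ 3 (mod 7): 117·t ≡ 3 − 51 = -48 (mod 7).
    Reduce coefficients mod 7: 5·t ≡ 1 (mod 7).
    The inverse of 5 mod 7 is 3 (since 5·3 = 15 = 2·7 + 1), so t ≡ 3·1 = 3 ≡ 3 (mod 7).
    Then x = 51 + 117·3 = 402, valid modulo lcm(117, 7) = 819: x ≡ 402 (mod 819).
Verify: 402 mod 9 = 6 ✓, 402 mod 13 = 12 ✓, 402 mod 7 = 3 ✓.

x ≡ 402 (mod 819).


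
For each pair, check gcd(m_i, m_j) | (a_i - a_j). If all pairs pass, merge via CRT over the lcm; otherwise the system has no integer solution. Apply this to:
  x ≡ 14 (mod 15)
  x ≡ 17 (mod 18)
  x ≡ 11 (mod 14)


Moduli 15, 18, 14 are not pairwise coprime, so CRT works modulo lcm(m_i) when all pairwise compatibility conditions hold.
Pairwise compatibility: gcd(m_i, m_j) must divide a_i - a_j for every pair.
Merge one congruence at a time:
  Start: x ≡ 14 (mod 15).
  Combine with x ≡ 17 (mod 18): gcd(15, 18) = 3; 17 - 14 = 3, which IS divisible by 3, so compatible.
    Write x = 14 + 15·t and substitute into x ≡ 17 (mod 18): 15·t ≡ 17 − 14 = 3 (mod 18).
    Divide the congruence (and modulus) by g = 3: 5·t ≡ 1 (mod 6).
    The inverse of 5 mod 6 is 5 (since 5·5 = 25 = 4·6 + 1), so t ≡ 5·1 = 5 ≡ 5 (mod 6).
    Then x = 14 + 15·5 = 89, valid modulo lcm(15, 18) = 90: x ≡ 89 (mod 90).
  Combine with x ≡ 11 (mod 14): gcd(90, 14) = 2; 11 - 89 = -78, which IS divisible by 2, so compatible.
    Write x = 89 + 90·t and substitute into x ≡ 11 (mod 14): 90·t ≡ 11 − 89 = -78 (mod 14).
    Divide the congruence (and modulus) by g = 2: 45·t ≡ -39 (mod 7).
    Reduce coefficients mod 7: 3·t ≡ 3 (mod 7).
    The inverse of 3 mod 7 is 5 (since 3·5 = 15 = 2·7 + 1), so t ≡ 5·3 = 15 ≡ 1 (mod 7).
    Then x = 89 + 90·1 = 179, valid modulo lcm(90, 14) = 630: x ≡ 179 (mod 630).
Verify: 179 mod 15 = 14, 179 mod 18 = 17, 179 mod 14 = 11.

x ≡ 179 (mod 630).


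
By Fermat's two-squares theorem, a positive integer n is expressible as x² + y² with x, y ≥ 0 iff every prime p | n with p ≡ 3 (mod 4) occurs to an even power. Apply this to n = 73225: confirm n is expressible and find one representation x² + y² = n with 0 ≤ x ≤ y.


Step 1: Factor n = 73225 = 5^2 · 29 · 101.
Step 2: Check the mod-4 condition on each prime factor: 5 ≡ 1 (mod 4), exponent 2; 29 ≡ 1 (mod 4), exponent 1; 101 ≡ 1 (mod 4), exponent 1.
All primes ≡ 3 (mod 4) appear to even exponent (or don't appear), so by the two-squares theorem n IS expressible as a sum of two squares.
Step 3: Build a representation. Group n = k² · m with k = 5 and m = 29 · 101 = 2929 (a product of primes ≡ 1 (mod 4)); a representation of m scales to one of n via (k·x)² + (k·y)² = k²(x² + y²). Each prime p ≡ 1 (mod 4) is itself a sum of two squares; find a² by testing p − a² for a perfect square:
  29: 29 − 1² = 28, 29 − 2² = 25 = 5² ⇒ 29 = 2² + 5².
  101: 101 − 1² = 100 = 10² ⇒ 101 = 1² + 10².
  Combine using the Brahmagupta–Fibonacci identity (a² + b²)(c² + d²) = (ac − bd)² + (ad + bc)² = (ac + bd)² + (ad − bc)²:
  29 · 101 = 2929: from (2² + 5²)(1² + 10²), take (2·1 − 5·10, 2·10 + 5·1) = (2 − 50, 20 + 5) = (-48, 25); dropping signs (only squares matter) gives (48, 25); check 48² + 25² = 2304 + 625 = 2929 ✓.
  Scale by k = 5: (5·48, 5·25) = (240, 125).
Step 4: Order so x ≤ y and verify: 125² + 240² = 15625 + 57600 = 73225 = n. ✓

n = 73225 = 125² + 240² (one valid representation with x ≤ y).
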